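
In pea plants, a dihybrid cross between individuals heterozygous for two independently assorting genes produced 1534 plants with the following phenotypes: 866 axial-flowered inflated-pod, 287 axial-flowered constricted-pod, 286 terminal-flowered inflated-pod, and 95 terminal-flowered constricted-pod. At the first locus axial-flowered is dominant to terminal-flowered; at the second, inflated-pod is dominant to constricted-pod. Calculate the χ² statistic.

0.030

A dihybrid F₂ with independent assortment and complete dominance at both loci gives a 9:3:3:1 phenotypic ratio.
Under the 9:3:3:1 hypothesis (Σ ratio = 16, N = 1534):
  axial-flowered inflated-pod: 1534 × 9/16 = 862.875
  axial-flowered constricted-pod: 1534 × 3/16 = 287.625
  terminal-flowered inflated-pod: 1534 × 3/16 = 287.625
  terminal-flowered constricted-pod: 1534 × 1/16 = 95.875
χ² = Σ (O − E)² / E
  axial-flowered inflated-pod: (866 − 862.875)² / 862.875 = 0.0113
  axial-flowered constricted-pod: (287 − 287.625)² / 287.625 = 0.0014
  terminal-flowered inflated-pod: (286 − 287.625)² / 287.625 = 0.0092
  terminal-flowered constricted-pod: (95 − 95.875)² / 95.875 = 0.0080
χ² = 0.0113 + 0.0014 + 0.0092 + 0.0080 = 0.0299 ≈ 0.030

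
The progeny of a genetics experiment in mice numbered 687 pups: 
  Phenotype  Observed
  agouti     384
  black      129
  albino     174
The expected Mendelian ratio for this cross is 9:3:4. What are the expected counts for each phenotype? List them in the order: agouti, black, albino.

Expected counts for N = 687 under a 9:3:4 ratio (total parts = 16):
  agouti: 687 × 9/16 = 386.4375
  black: 687 × 3/16 = 128.8125
  albino: 687 × 4/16 = 171.75

386.4375, 128.8125, 171.75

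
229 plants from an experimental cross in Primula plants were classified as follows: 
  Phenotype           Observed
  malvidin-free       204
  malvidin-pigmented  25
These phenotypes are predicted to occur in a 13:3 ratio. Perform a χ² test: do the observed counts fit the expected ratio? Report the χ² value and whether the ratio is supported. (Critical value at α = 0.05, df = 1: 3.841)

9.223; not consistent

The 13:3 ratio has 16 parts, so with N = 229 the expected counts are:
  malvidin-free: 229 × 13/16 = 186.0625
  malvidin-pigmented: 229 × 3/16 = 42.9375
χ² = Σ (O − E)² / E
  malvidin-free: (204 − 186.0625)² / 186.0625 = 1.7293
  malvidin-pigmented: (25 − 42.9375)² / 42.9375 = 7.4935
χ² = 1.7293 + 7.4935 = 9.2228 ≈ 9.223
Degrees of freedom = 2 − 1 = 1; critical value at α = 0.05 is 3.841.
Since 9.223 > 3.841, we reject the null hypothesis — the data do not fit the 13:3 ratio.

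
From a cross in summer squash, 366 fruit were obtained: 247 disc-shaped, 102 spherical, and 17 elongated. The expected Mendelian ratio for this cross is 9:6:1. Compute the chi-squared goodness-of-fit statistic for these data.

18.777

Total ratio parts = 16. Expected numbers out of 366:
  disc-shaped: 366 × 9/16 = 205.875
  spherical: 366 × 6/16 = 137.25
  elongated: 366 × 1/16 = 22.875
χ² = Σ (O − E)² / E
  disc-shaped: (247 − 205.875)² / 205.875 = 8.2150
  spherical: (102 − 137.25)² / 137.25 = 9.0533
  elongated: (17 − 22.875)² / 22.875 = 1.5089
χ² = 8.2150 + 9.0533 + 1.5089 = 18.7772 ≈ 18.777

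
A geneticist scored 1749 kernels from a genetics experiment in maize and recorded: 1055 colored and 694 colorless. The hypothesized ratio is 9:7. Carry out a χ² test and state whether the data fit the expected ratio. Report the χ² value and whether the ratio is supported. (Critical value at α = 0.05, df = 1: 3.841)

11.774; not consistent

Expected counts for N = 1749 under a 9:7 ratio (total parts = 16):
  colored: 1749 × 9/16 = 983.8125
  colorless: 1749 × 7/16 = 765.1875
χ² = Σ (O − E)² / E
  colored: (1055 − 983.8125)² / 983.8125 = 5.1510
  colorless: (694 − 765.1875)² / 765.1875 = 6.6228
χ² = 5.1510 + 6.6228 = 11.7738 ≈ 11.774
Degrees of freedom = 2 − 1 = 1; critical value at α = 0.05 is 3.841.
Since 11.774 > 3.841, we reject the null hypothesis — the data do not fit the 9:7 ratio.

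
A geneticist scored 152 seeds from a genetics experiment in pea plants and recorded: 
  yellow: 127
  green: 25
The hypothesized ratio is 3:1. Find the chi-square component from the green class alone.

Under the 3:1 hypothesis (Σ ratio = 4, N = 152):
  yellow: 152 × 3/4 = 114
  green: 152 × 1/4 = 38
Contribution of green: (25 − 38)² / 38 = 4.4474

4.447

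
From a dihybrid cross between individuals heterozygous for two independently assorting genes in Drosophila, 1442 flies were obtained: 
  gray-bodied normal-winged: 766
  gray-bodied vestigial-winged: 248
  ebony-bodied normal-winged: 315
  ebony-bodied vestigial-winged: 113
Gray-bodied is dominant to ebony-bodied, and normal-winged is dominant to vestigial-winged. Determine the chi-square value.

17.533

A dihybrid F₂ with independent assortment and complete dominance at both loci gives a 9:3:3:1 phenotypic ratio.
Under the 9:3:3:1 hypothesis (Σ ratio = 16, N = 1442):
  gray-bodied normal-winged: 1442 × 9/16 = 811.125
  gray-bodied vestigial-winged: 1442 × 3/16 = 270.375
  ebony-bodied normal-winged: 1442 × 3/16 = 270.375
  ebony-bodied vestigial-winged: 1442 × 1/16 = 90.125
χ² = Σ (O − E)² / E
  gray-bodied normal-winged: (766 − 811.125)² / 811.125 = 2.5104
  gray-bodied vestigial-winged: (248 − 270.375)² / 270.375 = 1.8517
  ebony-bodied normal-winged: (315 − 270.375)² / 270.375 = 7.3653
  ebony-bodied vestigial-winged: (113 − 90.125)² / 90.125 = 5.8060
χ² = 2.5104 + 1.8517 + 7.3653 + 5.8060 = 17.5334 ≈ 17.533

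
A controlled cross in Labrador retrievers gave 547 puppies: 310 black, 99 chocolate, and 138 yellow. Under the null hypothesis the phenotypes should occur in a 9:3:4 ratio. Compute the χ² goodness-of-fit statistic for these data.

Total ratio parts = 16. Expected numbers out of 547:
  black: 547 × 9/16 = 307.6875
  chocolate: 547 × 3/16 = 102.5625
  yellow: 547 × 4/16 = 136.75
χ² = Σ (O − E)² / E
  black: (310 − 307.6875)² / 307.6875 = 0.0174
  chocolate: (99 − 102.5625)² / 102.5625 = 0.1237
  yellow: (138 − 136.75)² / 136.75 = 0.0114
χ² = 0.0174 + 0.1237 + 0.0114 = 0.1525 ≈ 0.153

0.153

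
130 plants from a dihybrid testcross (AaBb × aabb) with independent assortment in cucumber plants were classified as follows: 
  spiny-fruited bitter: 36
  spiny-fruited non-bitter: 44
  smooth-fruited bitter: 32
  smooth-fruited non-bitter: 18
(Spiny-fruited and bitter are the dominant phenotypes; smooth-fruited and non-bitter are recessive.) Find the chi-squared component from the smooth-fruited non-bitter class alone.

A dihybrid testcross with independent assortment gives a 1:1:1:1 ratio.
Expected counts for N = 130 under a 1:1:1:1 ratio (total parts = 4):
  spiny-fruited bitter: 130 × 1/4 = 32.5
  spiny-fruited non-bitter: 130 × 1/4 = 32.5
  smooth-fruited bitter: 130 × 1/4 = 32.5
  smooth-fruited non-bitter: 130 × 1/4 = 32.5
Contribution of smooth-fruited non-bitter: (18 − 32.5)² / 32.5 = 6.4692

6.469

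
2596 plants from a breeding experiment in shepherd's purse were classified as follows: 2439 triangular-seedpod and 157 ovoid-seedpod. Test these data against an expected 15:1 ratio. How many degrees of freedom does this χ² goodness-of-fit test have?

1

A goodness-of-fit test with 2 phenotype classes has df = 2 − 1 = 1.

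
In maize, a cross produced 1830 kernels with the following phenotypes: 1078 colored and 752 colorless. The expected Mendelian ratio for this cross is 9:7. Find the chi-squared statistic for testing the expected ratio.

5.250

Expected counts for N = 1830 under a 9:7 ratio (total parts = 16):
  colored: 1830 × 9/16 = 1029.375
  colorless: 1830 × 7/16 = 800.625
χ² = Σ (O − E)² / E
  colored: (1078 − 1029.375)² / 1029.375 = 2.2969
  colorless: (752 − 800.625)² / 800.625 = 2.9532
χ² = 2.2969 + 2.9532 = 5.2501 ≈ 5.250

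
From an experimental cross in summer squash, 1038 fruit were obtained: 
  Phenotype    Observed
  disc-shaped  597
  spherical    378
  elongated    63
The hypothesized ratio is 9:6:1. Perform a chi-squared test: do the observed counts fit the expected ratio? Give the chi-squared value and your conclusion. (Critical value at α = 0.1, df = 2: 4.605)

0.674; consistent

Under the 9:6:1 hypothesis (Σ ratio = 16, N = 1038):
  disc-shaped: 1038 × 9/16 = 583.875
  spherical: 1038 × 6/16 = 389.25
  elongated: 1038 × 1/16 = 64.875
χ² = Σ (O − E)² / E
  disc-shaped: (597 − 583.875)² / 583.875 = 0.2950
  spherical: (378 − 389.25)² / 389.25 = 0.3251
  elongated: (63 − 64.875)² / 64.875 = 0.0542
χ² = 0.2950 + 0.3251 + 0.0542 = 0.6743 ≈ 0.674
Degrees of freedom = 3 − 1 = 2; critical value at α = 0.1 is 4.605.
Since 0.674 < 4.605, we fail to reject the null hypothesis — the data are consistent with the 9:6:1 ratio.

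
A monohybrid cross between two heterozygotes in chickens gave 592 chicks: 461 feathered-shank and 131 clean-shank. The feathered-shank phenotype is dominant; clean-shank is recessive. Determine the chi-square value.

For a monohybrid cross between heterozygotes with complete dominance, the expected phenotypic ratio is 3:1.
Total ratio parts = 4. Expected numbers out of 592:
  feathered-shank: 592 × 3/4 = 444
  clean-shank: 592 × 1/4 = 148
χ² = Σ (O − E)² / E
  feathered-shank: (461 − 444)² / 444 = 0.6509
  clean-shank: (131 − 148)² / 148 = 1.9527
χ² = 0.6509 + 1.9527 = 2.6036 ≈ 2.604

2.604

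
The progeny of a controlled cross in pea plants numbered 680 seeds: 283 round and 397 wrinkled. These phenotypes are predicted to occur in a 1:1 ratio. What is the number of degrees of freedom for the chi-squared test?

1

A goodness-of-fit test with 2 phenotype classes has df = 2 − 1 = 1.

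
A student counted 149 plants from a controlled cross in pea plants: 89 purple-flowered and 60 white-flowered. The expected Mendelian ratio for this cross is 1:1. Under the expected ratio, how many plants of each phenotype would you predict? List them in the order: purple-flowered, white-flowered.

74.5, 74.5

Under the 1:1 hypothesis (Σ ratio = 2, N = 149):
  purple-flowered: 149 × 1/2 = 74.5
  white-flowered: 149 × 1/2 = 74.5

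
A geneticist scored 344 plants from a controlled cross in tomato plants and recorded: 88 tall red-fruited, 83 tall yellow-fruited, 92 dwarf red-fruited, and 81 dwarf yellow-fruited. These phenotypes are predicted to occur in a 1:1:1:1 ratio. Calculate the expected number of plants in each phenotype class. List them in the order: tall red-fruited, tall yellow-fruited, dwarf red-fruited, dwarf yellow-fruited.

86, 86, 86, 86

Expected counts for N = 344 under a 1:1:1:1 ratio (total parts = 4):
  tall red-fruited: 344 × 1/4 = 86
  tall yellow-fruited: 344 × 1/4 = 86
  dwarf red-fruited: 344 × 1/4 = 86
  dwarf yellow-fruited: 344 × 1/4 = 86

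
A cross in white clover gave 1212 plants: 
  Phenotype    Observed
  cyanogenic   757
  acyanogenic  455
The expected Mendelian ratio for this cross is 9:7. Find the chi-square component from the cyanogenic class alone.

8.306

The 9:7 ratio has 16 parts, so with N = 1212 the expected counts are:
  cyanogenic: 1212 × 9/16 = 681.75
  acyanogenic: 1212 × 7/16 = 530.25
Contribution of cyanogenic: (757 − 681.75)² / 681.75 = 8.3059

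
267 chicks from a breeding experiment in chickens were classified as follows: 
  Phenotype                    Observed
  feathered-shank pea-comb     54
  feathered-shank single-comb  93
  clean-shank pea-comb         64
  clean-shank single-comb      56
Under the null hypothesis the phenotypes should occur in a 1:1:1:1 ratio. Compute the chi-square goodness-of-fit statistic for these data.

14.603

The 1:1:1:1 ratio has 4 parts, so with N = 267 the expected counts are:
  feathered-shank pea-comb: 267 × 1/4 = 66.75
  feathered-shank single-comb: 267 × 1/4 = 66.75
  clean-shank pea-comb: 267 × 1/4 = 66.75
  clean-shank single-comb: 267 × 1/4 = 66.75
χ² = Σ (O − E)² / E
  feathered-shank pea-comb: (54 − 66.75)² / 66.75 = 2.4354
  feathered-shank single-comb: (93 − 66.75)² / 66.75 = 10.3230
  clean-shank pea-comb: (64 − 66.75)² / 66.75 = 0.1133
  clean-shank single-comb: (56 − 66.75)² / 66.75 = 1.7313
χ² = 2.4354 + 10.3230 + 0.1133 + 1.7313 = 14.603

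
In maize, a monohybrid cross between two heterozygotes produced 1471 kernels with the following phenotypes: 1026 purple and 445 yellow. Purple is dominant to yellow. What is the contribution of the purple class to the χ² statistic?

For a monohybrid cross between heterozygotes with complete dominance, the expected phenotypic ratio is 3:1.
Expected counts for N = 1471 under a 3:1 ratio (total parts = 4):
  purple: 1471 × 3/4 = 1103.25
  yellow: 1471 × 1/4 = 367.75
Contribution of purple: (1026 − 1103.25)² / 1103.25 = 5.4091

5.409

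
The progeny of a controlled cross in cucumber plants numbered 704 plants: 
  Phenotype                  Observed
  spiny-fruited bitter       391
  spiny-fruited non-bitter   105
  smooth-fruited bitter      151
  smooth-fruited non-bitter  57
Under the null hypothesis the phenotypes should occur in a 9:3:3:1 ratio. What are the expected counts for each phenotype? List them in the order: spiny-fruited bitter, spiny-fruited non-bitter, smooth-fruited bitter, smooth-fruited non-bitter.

Expected counts for N = 704 under a 9:3:3:1 ratio (total parts = 16):
  spiny-fruited bitter: 704 × 9/16 = 396
  spiny-fruited non-bitter: 704 × 3/16 = 132
  smooth-fruited bitter: 704 × 3/16 = 132
  smooth-fruited non-bitter: 704 × 1/16 = 44

396, 132, 132, 44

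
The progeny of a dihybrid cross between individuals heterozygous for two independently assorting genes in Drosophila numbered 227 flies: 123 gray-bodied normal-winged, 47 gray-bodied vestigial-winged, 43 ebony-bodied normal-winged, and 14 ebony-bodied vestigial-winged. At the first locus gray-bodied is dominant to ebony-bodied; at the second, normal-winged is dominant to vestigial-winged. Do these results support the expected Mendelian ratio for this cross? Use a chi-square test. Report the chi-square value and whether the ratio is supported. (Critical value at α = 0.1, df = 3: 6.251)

0.642; consistent

A dihybrid F₂ with independent assortment and complete dominance at both loci gives a 9:3:3:1 phenotypic ratio.
Expected counts for N = 227 under a 9:3:3:1 ratio (total parts = 16):
  gray-bodied normal-winged: 227 × 9/16 = 127.6875
  gray-bodied vestigial-winged: 227 × 3/16 = 42.5625
  ebony-bodied normal-winged: 227 × 3/16 = 42.5625
  ebony-bodied vestigial-winged: 227 × 1/16 = 14.1875
χ² = Σ (O − E)² / E
  gray-bodied normal-winged: (123 − 127.6875)² / 127.6875 = 0.1721
  gray-bodied vestigial-winged: (47 − 42.5625)² / 42.5625 = 0.4626
  ebony-bodied normal-winged: (43 − 42.5625)² / 42.5625 = 0.0045
  ebony-bodied vestigial-winged: (14 − 14.1875)² / 14.1875 = 0.0025
χ² = 0.1721 + 0.4626 + 0.0045 + 0.0025 = 0.6417 ≈ 0.642
Degrees of freedom = 4 − 1 = 3; critical value at α = 0.1 is 6.251.
Since 0.642 < 6.251, we fail to reject the null hypothesis — the data are consistent with the 9:3:3:1 ratio.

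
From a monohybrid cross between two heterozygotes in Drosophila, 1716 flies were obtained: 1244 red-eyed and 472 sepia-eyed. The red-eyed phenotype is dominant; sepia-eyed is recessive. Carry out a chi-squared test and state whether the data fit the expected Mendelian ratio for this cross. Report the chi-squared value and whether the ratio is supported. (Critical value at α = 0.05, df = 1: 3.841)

5.747; not consistent

For a monohybrid cross between heterozygotes with complete dominance, the expected phenotypic ratio is 3:1.
Total ratio parts = 4. Expected numbers out of 1716:
  red-eyed: 1716 × 3/4 = 1287
  sepia-eyed: 1716 × 1/4 = 429
χ² = Σ (O − E)² / E
  red-eyed: (1244 − 1287)² / 1287 = 1.4367
  sepia-eyed: (472 − 429)² / 429 = 4.3100
χ² = 1.4367 + 4.3100 = 5.7467 ≈ 5.747
Degrees of freedom = 2 − 1 = 1; critical value at α = 0.05 is 3.841.
Since 5.747 > 3.841, we reject the null hypothesis — the data do not fit the 3:1 ratio.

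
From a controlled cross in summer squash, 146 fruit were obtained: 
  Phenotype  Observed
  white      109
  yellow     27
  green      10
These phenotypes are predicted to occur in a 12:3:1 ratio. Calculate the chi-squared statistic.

Total ratio parts = 16. Expected numbers out of 146:
  white: 146 × 12/16 = 109.5
  yellow: 146 × 3/16 = 27.375
  green: 146 × 1/16 = 9.125
χ² = Σ (O − E)² / E
  white: (109 − 109.5)² / 109.5 = 0.0023
  yellow: (27 − 27.375)² / 27.375 = 0.0051
  green: (10 − 9.125)² / 9.125 = 0.0839
χ² = 0.0023 + 0.0051 + 0.0839 = 0.0913 ≈ 0.091

0.091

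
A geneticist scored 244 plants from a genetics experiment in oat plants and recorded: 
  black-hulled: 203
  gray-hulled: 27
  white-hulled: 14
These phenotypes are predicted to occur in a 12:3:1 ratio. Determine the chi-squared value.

Under the 12:3:1 hypothesis (Σ ratio = 16, N = 244):
  black-hulled: 244 × 12/16 = 183
  gray-hulled: 244 × 3/16 = 45.75
  white-hulled: 244 × 1/16 = 15.25
χ² = Σ (O − E)² / E
  black-hulled: (203 − 183)² / 183 = 2.1858
  gray-hulled: (27 − 45.75)² / 45.75 = 7.6844
  white-hulled: (14 − 15.25)² / 15.25 = 0.1025
χ² = 2.1858 + 7.6844 + 0.1025 = 9.9727 ≈ 9.973

9.973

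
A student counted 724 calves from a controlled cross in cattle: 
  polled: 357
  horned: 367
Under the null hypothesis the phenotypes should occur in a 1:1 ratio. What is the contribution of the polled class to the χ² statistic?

0.069

Total ratio parts = 2. Expected numbers out of 724:
  polled: 724 × 1/2 = 362
  horned: 724 × 1/2 = 362
Contribution of polled: (357 − 362)² / 362 = 0.0691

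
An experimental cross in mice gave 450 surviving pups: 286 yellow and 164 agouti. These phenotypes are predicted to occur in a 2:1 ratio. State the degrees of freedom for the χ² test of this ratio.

1

A goodness-of-fit test with 2 phenotype classes has df = 2 − 1 = 1.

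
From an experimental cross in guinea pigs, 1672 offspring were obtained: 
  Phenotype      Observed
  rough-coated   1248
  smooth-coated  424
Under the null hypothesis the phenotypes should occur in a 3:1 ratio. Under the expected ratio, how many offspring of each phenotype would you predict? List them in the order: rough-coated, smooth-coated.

1254, 418

Total ratio parts = 4. Expected numbers out of 1672:
  rough-coated: 1672 × 3/4 = 1254
  smooth-coated: 1672 × 1/4 = 418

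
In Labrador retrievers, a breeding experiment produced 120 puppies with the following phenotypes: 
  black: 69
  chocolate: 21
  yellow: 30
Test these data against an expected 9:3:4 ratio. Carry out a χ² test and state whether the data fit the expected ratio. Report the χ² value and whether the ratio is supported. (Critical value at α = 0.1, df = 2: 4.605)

0.133; consistent

Under the 9:3:4 hypothesis (Σ ratio = 16, N = 120):
  black: 120 × 9/16 = 67.5
  chocolate: 120 × 3/16 = 22.5
  yellow: 120 × 4/16 = 30
χ² = Σ (O − E)² / E
  black: (69 − 67.5)² / 67.5 = 0.0333
  chocolate: (21 − 22.5)² / 22.5 = 0.1000
  yellow: (30 − 30)² / 30 = 0.0000
χ² = 0.0333 + 0.1000 + 0.0000 = 0.1333 ≈ 0.133
Degrees of freedom = 3 − 1 = 2; critical value at α = 0.1 is 4.605.
Since 0.133 < 4.605, we fail to reject the null hypothesis — the data are consistent with the 9:3:4 ratio.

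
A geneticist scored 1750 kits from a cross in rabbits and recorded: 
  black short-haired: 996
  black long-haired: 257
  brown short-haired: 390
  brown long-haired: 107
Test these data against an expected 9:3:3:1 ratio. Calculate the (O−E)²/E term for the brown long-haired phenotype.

0.052

The 9:3:3:1 ratio has 16 parts, so with N = 1750 the expected counts are:
  black short-haired: 1750 × 9/16 = 984.375
  black long-haired: 1750 × 3/16 = 328.125
  brown short-haired: 1750 × 3/16 = 328.125
  brown long-haired: 1750 × 1/16 = 109.375
Contribution of brown long-haired: (107 − 109.375)² / 109.375 = 0.0516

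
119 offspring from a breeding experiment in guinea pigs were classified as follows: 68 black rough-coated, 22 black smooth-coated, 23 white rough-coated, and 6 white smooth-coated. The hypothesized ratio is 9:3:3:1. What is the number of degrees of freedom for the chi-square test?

A goodness-of-fit test with 4 phenotype classes has df = 4 − 1 = 3.

3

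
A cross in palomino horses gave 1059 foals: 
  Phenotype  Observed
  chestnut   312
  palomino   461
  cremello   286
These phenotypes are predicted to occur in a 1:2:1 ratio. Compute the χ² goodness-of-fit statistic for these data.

Expected counts for N = 1059 under a 1:2:1 ratio (total parts = 4):
  chestnut: 1059 × 1/4 = 264.75
  palomino: 1059 × 2/4 = 529.5
  cremello: 1059 × 1/4 = 264.75
χ² = Σ (O − E)² / E
  chestnut: (312 − 264.75)² / 264.75 = 8.4327
  palomino: (461 − 529.5)² / 529.5 = 8.8617
  cremello: (286 − 264.75)² / 264.75 = 1.7056
χ² = 8.4327 + 8.8617 + 1.7056 = 19.000

19.000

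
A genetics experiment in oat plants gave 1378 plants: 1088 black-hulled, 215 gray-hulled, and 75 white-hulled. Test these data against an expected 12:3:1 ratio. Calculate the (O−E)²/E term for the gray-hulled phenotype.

The 12:3:1 ratio has 16 parts, so with N = 1378 the expected counts are:
  black-hulled: 1378 × 12/16 = 1033.5
  gray-hulled: 1378 × 3/16 = 258.375
  white-hulled: 1378 × 1/16 = 86.125
Contribution of gray-hulled: (215 − 258.375)² / 258.375 = 7.2816

7.282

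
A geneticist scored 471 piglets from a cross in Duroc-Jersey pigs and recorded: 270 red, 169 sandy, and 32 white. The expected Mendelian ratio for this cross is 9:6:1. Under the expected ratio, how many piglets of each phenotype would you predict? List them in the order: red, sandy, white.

Under the 9:6:1 hypothesis (Σ ratio = 16, N = 471):
  red: 471 × 9/16 = 264.9375
  sandy: 471 × 6/16 = 176.625
  white: 471 × 1/16 = 29.4375

264.9375, 176.625, 29.4375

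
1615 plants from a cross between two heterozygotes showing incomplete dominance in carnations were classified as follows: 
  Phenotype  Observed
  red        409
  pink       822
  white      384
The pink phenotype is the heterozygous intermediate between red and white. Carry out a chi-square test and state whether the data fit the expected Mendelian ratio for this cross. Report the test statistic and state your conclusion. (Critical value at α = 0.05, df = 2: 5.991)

With incomplete dominance, a heterozygote × heterozygote cross gives a 1:2:1 phenotypic ratio.
Expected counts for N = 1615 under a 1:2:1 ratio (total parts = 4):
  red: 1615 × 1/4 = 403.75
  pink: 1615 × 2/4 = 807.5
  white: 1615 × 1/4 = 403.75
χ² = Σ (O − E)² / E
  red: (409 − 403.75)² / 403.75 = 0.0683
  pink: (822 − 807.5)² / 807.5 = 0.2604
  white: (384 − 403.75)² / 403.75 = 0.9661
χ² = 0.0683 + 0.2604 + 0.9661 = 1.2948 ≈ 1.295
Degrees of freedom = 3 − 1 = 2; critical value at α = 0.05 is 5.991.
Since 1.295 < 5.991, we fail to reject the null hypothesis — the data are consistent with the 1:2:1 ratio.

1.295; consistent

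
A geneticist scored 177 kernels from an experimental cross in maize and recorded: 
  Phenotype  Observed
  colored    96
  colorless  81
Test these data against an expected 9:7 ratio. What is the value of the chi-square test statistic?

0.291

Total ratio parts = 16. Expected numbers out of 177:
  colored: 177 × 9/16 = 99.5625
  colorless: 177 × 7/16 = 77.4375
χ² = Σ (O − E)² / E
  colored: (96 − 99.5625)² / 99.5625 = 0.1275
  colorless: (81 − 77.4375)² / 77.4375 = 0.1639
χ² = 0.1275 + 0.1639 = 0.2914 ≈ 0.291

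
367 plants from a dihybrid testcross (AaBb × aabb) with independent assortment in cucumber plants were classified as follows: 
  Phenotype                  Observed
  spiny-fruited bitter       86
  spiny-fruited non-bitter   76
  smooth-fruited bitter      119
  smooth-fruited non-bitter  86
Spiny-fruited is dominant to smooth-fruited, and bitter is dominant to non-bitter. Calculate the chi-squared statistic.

11.518

A dihybrid testcross with independent assortment gives a 1:1:1:1 ratio.
Expected counts for N = 367 under a 1:1:1:1 ratio (total parts = 4):
  spiny-fruited bitter: 367 × 1/4 = 91.75
  spiny-fruited non-bitter: 367 × 1/4 = 91.75
  smooth-fruited bitter: 367 × 1/4 = 91.75
  smooth-fruited non-bitter: 367 × 1/4 = 91.75
χ² = Σ (O − E)² / E
  spiny-fruited bitter: (86 − 91.75)² / 91.75 = 0.3604
  spiny-fruited non-bitter: (76 − 91.75)² / 91.75 = 2.7037
  smooth-fruited bitter: (119 − 91.75)² / 91.75 = 8.0933
  smooth-fruited non-bitter: (86 − 91.75)² / 91.75 = 0.3604
χ² = 0.3604 + 2.7037 + 8.0933 + 0.3604 = 11.5178 ≈ 11.518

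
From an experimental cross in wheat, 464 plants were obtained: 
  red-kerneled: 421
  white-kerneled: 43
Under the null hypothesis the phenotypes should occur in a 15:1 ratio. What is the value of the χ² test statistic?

Under the 15:1 hypothesis (Σ ratio = 16, N = 464):
  red-kerneled: 464 × 15/16 = 435
  white-kerneled: 464 × 1/16 = 29
χ² = Σ (O − E)² / E
  red-kerneled: (421 − 435)² / 435 = 0.4506
  white-kerneled: (43 − 29)² / 29 = 6.7586
χ² = 0.4506 + 6.7586 = 7.2092 ≈ 7.209

7.209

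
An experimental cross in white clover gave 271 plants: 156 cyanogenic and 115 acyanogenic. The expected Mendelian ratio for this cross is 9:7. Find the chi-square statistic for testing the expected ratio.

0.190

Expected counts for N = 271 under a 9:7 ratio (total parts = 16):
  cyanogenic: 271 × 9/16 = 152.4375
  acyanogenic: 271 × 7/16 = 118.5625
χ² = Σ (O − E)² / E
  cyanogenic: (156 − 152.4375)² / 152.4375 = 0.0833
  acyanogenic: (115 − 118.5625)² / 118.5625 = 0.1070
χ² = 0.0833 + 0.1070 = 0.1903 ≈ 0.190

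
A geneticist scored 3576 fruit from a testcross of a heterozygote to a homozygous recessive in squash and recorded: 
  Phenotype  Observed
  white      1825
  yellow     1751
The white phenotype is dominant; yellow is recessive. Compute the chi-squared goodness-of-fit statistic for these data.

1.531

A testcross of a heterozygote (Aa × aa) gives a 1:1 phenotypic ratio.
Total ratio parts = 2. Expected numbers out of 3576:
  white: 3576 × 1/2 = 1788
  yellow: 3576 × 1/2 = 1788
χ² = Σ (O − E)² / E
  white: (1825 − 1788)² / 1788 = 0.7657
  yellow: (1751 − 1788)² / 1788 = 0.7657
χ² = 0.7657 + 0.7657 = 1.5314 ≈ 1.531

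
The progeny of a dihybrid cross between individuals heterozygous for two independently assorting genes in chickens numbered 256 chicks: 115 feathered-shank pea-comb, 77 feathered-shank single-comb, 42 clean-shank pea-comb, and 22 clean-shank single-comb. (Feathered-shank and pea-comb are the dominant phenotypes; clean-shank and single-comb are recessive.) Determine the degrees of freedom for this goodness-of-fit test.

A dihybrid F₂ with independent assortment and complete dominance at both loci gives a 9:3:3:1 phenotypic ratio.
A goodness-of-fit test with 4 phenotype classes has df = 4 − 1 = 3.

3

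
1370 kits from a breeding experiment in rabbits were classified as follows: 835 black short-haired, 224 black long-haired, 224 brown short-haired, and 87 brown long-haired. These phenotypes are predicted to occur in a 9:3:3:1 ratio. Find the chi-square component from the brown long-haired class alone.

Under the 9:3:3:1 hypothesis (Σ ratio = 16, N = 1370):
  black short-haired: 1370 × 9/16 = 770.625
  black long-haired: 1370 × 3/16 = 256.875
  brown short-haired: 1370 × 3/16 = 256.875
  brown long-haired: 1370 × 1/16 = 85.625
Contribution of brown long-haired: (87 − 85.625)² / 85.625 = 0.0221

0.022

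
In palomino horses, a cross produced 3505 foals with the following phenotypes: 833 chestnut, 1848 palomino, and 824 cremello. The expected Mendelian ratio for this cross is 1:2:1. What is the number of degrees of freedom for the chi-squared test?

2

A goodness-of-fit test with 3 phenotype classes has df = 3 − 1 = 2.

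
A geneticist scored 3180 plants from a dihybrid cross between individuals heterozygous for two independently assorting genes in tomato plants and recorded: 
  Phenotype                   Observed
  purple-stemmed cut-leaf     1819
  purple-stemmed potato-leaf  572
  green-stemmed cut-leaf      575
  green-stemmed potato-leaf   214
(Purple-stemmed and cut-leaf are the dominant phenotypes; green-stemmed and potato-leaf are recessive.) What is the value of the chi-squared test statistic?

A dihybrid F₂ with independent assortment and complete dominance at both loci gives a 9:3:3:1 phenotypic ratio.
Total ratio parts = 16. Expected numbers out of 3180:
  purple-stemmed cut-leaf: 3180 × 9/16 = 1788.75
  purple-stemmed potato-leaf: 3180 × 3/16 = 596.25
  green-stemmed cut-leaf: 3180 × 3/16 = 596.25
  green-stemmed potato-leaf: 3180 × 1/16 = 198.75
χ² = Σ (O − E)² / E
  purple-stemmed cut-leaf: (1819 − 1788.75)² / 1788.75 = 0.5116
  purple-stemmed potato-leaf: (572 − 596.25)² / 596.25 = 0.9863
  green-stemmed cut-leaf: (575 − 596.25)² / 596.25 = 0.7573
  green-stemmed potato-leaf: (214 − 198.75)² / 198.75 = 1.1701
χ² = 0.5116 + 0.9863 + 0.7573 + 1.1701 = 3.4253 ≈ 3.425

3.425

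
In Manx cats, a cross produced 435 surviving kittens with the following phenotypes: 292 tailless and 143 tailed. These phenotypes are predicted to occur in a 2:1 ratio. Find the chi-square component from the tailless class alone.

The 2:1 ratio has 3 parts, so with N = 435 the expected counts are:
  tailless: 435 × 2/3 = 290
  tailed: 435 × 1/3 = 145
Contribution of tailless: (292 − 290)² / 290 = 0.0138

0.014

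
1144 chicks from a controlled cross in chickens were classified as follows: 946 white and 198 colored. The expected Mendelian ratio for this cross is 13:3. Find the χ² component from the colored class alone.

1.269

Under the 13:3 hypothesis (Σ ratio = 16, N = 1144):
  white: 1144 × 13/16 = 929.5
  colored: 1144 × 3/16 = 214.5
Contribution of colored: (198 − 214.5)² / 214.5 = 1.2692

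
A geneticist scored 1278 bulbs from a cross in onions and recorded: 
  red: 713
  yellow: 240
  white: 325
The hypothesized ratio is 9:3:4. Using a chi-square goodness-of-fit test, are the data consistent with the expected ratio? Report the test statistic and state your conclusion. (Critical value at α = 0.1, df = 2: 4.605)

0.143; consistent

The 9:3:4 ratio has 16 parts, so with N = 1278 the expected counts are:
  red: 1278 × 9/16 = 718.875
  yellow: 1278 × 3/16 = 239.625
  white: 1278 × 4/16 = 319.5
χ² = Σ (O − E)² / E
  red: (713 − 718.875)² / 718.875 = 0.0480
  yellow: (240 − 239.625)² / 239.625 = 0.0006
  white: (325 − 319.5)² / 319.5 = 0.0947
χ² = 0.0480 + 0.0006 + 0.0947 = 0.1433 ≈ 0.143
Degrees of freedom = 3 − 1 = 2; critical value at α = 0.1 is 4.605.
Since 0.143 < 4.605, we fail to reject the null hypothesis — the data are consistent with the 9:3:4 ratio.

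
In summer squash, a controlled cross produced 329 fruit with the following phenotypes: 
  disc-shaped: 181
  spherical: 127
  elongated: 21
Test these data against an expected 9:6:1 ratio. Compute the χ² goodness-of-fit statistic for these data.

Total ratio parts = 16. Expected numbers out of 329:
  disc-shaped: 329 × 9/16 = 185.0625
  spherical: 329 × 6/16 = 123.375
  elongated: 329 × 1/16 = 20.5625
χ² = Σ (O − E)² / E
  disc-shaped: (181 − 185.0625)² / 185.0625 = 0.0892
  spherical: (127 − 123.375)² / 123.375 = 0.1065
  elongated: (21 − 20.5625)² / 20.5625 = 0.0093
χ² = 0.0892 + 0.1065 + 0.0093 = 0.205

0.205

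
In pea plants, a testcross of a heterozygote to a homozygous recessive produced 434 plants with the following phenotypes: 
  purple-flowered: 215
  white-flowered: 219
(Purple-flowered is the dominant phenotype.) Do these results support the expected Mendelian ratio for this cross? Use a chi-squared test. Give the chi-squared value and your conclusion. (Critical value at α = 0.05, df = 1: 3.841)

0.037; consistent

A testcross of a heterozygote (Aa × aa) gives a 1:1 phenotypic ratio.
Under the 1:1 hypothesis (Σ ratio = 2, N = 434):
  purple-flowered: 434 × 1/2 = 217
  white-flowered: 434 × 1/2 = 217
χ² = Σ (O − E)² / E
  purple-flowered: (215 − 217)² / 217 = 0.0184
  white-flowered: (219 − 217)² / 217 = 0.0184
χ² = 0.0184 + 0.0184 = 0.0368 ≈ 0.037
Degrees of freedom = 2 − 1 = 1; critical value at α = 0.05 is 3.841.
Since 0.037 < 3.841, we fail to reject the null hypothesis — the data are consistent with the 1:1 ratio.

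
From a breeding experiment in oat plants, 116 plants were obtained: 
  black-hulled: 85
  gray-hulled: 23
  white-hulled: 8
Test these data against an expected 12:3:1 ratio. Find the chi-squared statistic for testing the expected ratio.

0.195

Under the 12:3:1 hypothesis (Σ ratio = 16, N = 116):
  black-hulled: 116 × 12/16 = 87
  gray-hulled: 116 × 3/16 = 21.75
  white-hulled: 116 × 1/16 = 7.25
χ² = Σ (O − E)² / E
  black-hulled: (85 − 87)² / 87 = 0.0460
  gray-hulled: (23 − 21.75)² / 21.75 = 0.0718
  white-hulled: (8 − 7.25)² / 7.25 = 0.0776
χ² = 0.0460 + 0.0718 + 0.0776 = 0.1954 ≈ 0.195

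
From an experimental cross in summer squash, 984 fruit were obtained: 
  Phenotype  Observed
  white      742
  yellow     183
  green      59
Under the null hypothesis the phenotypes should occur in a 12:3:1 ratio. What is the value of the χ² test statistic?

Total ratio parts = 16. Expected numbers out of 984:
  white: 984 × 12/16 = 738
  yellow: 984 × 3/16 = 184.5
  green: 984 × 1/16 = 61.5
χ² = Σ (O − E)² / E
  white: (742 − 738)² / 738 = 0.0217
  yellow: (183 − 184.5)² / 184.5 = 0.0122
  green: (59 − 61.5)² / 61.5 = 0.1016
χ² = 0.0217 + 0.0122 + 0.1016 = 0.1355 ≈ 0.136

0.136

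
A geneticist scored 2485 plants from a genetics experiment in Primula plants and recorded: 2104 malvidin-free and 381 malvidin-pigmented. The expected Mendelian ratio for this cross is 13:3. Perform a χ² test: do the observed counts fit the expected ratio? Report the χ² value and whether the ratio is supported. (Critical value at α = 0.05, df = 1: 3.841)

Under the 13:3 hypothesis (Σ ratio = 16, N = 2485):
  malvidin-free: 2485 × 13/16 = 2019.0625
  malvidin-pigmented: 2485 × 3/16 = 465.9375
χ² = Σ (O − E)² / E
  malvidin-free: (2104 − 2019.0625)² / 2019.0625 = 3.5731
  malvidin-pigmented: (381 − 465.9375)² / 465.9375 = 15.4836
χ² = 3.5731 + 15.4836 = 19.0567 ≈ 19.057
Degrees of freedom = 2 − 1 = 1; critical value at α = 0.05 is 3.841.
Since 19.057 > 3.841, we reject the null hypothesis — the data do not fit the 13:3 ratio.

19.057; not consistent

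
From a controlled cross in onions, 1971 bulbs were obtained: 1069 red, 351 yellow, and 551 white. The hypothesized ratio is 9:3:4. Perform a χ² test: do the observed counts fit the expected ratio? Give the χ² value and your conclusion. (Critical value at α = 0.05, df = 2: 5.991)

9.239; not consistent

Under the 9:3:4 hypothesis (Σ ratio = 16, N = 1971):
  red: 1971 × 9/16 = 1108.6875
  yellow: 1971 × 3/16 = 369.5625
  white: 1971 × 4/16 = 492.75
χ² = Σ (O − E)² / E
  red: (1069 − 1108.6875)² / 1108.6875 = 1.4207
  yellow: (351 − 369.5625)² / 369.5625 = 0.9324
  white: (551 − 492.75)² / 492.75 = 6.8860
χ² = 1.4207 + 0.9324 + 6.8860 = 9.2391 ≈ 9.239
Degrees of freedom = 3 − 1 = 2; critical value at α = 0.05 is 5.991.
Since 9.239 > 5.991, we reject the null hypothesis — the data do not fit the 9:3:4 ratio.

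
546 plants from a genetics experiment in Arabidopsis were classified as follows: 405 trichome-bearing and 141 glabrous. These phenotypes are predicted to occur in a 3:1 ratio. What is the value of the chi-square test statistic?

0.198

Under the 3:1 hypothesis (Σ ratio = 4, N = 546):
  trichome-bearing: 546 × 3/4 = 409.5
  glabrous: 546 × 1/4 = 136.5
χ² = Σ (O − E)² / E
  trichome-bearing: (405 − 409.5)² / 409.5 = 0.0495
  glabrous: (141 − 136.5)² / 136.5 = 0.1484
χ² = 0.0495 + 0.1484 = 0.1979 ≈ 0.198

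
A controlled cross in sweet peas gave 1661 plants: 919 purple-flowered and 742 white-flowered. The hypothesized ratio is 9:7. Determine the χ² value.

0.574

Total ratio parts = 16. Expected numbers out of 1661:
  purple-flowered: 1661 × 9/16 = 934.3125
  white-flowered: 1661 × 7/16 = 726.6875
χ² = Σ (O − E)² / E
  purple-flowered: (919 − 934.3125)² / 934.3125 = 0.2510
  white-flowered: (742 − 726.6875)² / 726.6875 = 0.3227
χ² = 0.2510 + 0.3227 = 0.5737 ≈ 0.574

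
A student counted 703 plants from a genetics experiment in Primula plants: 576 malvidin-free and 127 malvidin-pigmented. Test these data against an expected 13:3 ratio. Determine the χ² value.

The 13:3 ratio has 16 parts, so with N = 703 the expected counts are:
  malvidin-free: 703 × 13/16 = 571.1875
  malvidin-pigmented: 703 × 3/16 = 131.8125
χ² = Σ (O − E)² / E
  malvidin-free: (576 − 571.1875)² / 571.1875 = 0.0405
  malvidin-pigmented: (127 − 131.8125)² / 131.8125 = 0.1757
χ² = 0.0405 + 0.1757 = 0.2162 ≈ 0.216

0.216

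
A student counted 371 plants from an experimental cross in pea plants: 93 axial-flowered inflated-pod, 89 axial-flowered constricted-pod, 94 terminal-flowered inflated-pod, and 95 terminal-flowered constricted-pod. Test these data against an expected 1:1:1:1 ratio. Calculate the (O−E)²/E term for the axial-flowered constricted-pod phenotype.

The 1:1:1:1 ratio has 4 parts, so with N = 371 the expected counts are:
  axial-flowered inflated-pod: 371 × 1/4 = 92.75
  axial-flowered constricted-pod: 371 × 1/4 = 92.75
  terminal-flowered inflated-pod: 371 × 1/4 = 92.75
  terminal-flowered constricted-pod: 371 × 1/4 = 92.75
Contribution of axial-flowered constricted-pod: (89 − 92.75)² / 92.75 = 0.1516

0.152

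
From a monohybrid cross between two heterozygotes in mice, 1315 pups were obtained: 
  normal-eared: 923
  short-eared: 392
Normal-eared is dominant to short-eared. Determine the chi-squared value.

For a monohybrid cross between heterozygotes with complete dominance, the expected phenotypic ratio is 3:1.
The 3:1 ratio has 4 parts, so with N = 1315 the expected counts are:
  normal-eared: 1315 × 3/4 = 986.25
  short-eared: 1315 × 1/4 = 328.75
χ² = Σ (O − E)² / E
  normal-eared: (923 − 986.25)² / 986.25 = 4.0563
  short-eared: (392 − 328.75)² / 328.75 = 12.1690
χ² = 4.0563 + 12.1690 = 16.2253 ≈ 16.225

16.225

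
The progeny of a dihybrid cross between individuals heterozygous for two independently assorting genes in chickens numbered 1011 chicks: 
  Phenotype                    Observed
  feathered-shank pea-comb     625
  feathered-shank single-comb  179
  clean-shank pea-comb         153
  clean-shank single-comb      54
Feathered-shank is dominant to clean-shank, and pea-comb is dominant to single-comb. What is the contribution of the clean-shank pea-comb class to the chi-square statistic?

A dihybrid F₂ with independent assortment and complete dominance at both loci gives a 9:3:3:1 phenotypic ratio.
The 9:3:3:1 ratio has 16 parts, so with N = 1011 the expected counts are:
  feathered-shank pea-comb: 1011 × 9/16 = 568.6875
  feathered-shank single-comb: 1011 × 3/16 = 189.5625
  clean-shank pea-comb: 1011 × 3/16 = 189.5625
  clean-shank single-comb: 1011 × 1/16 = 63.1875
Contribution of clean-shank pea-comb: (153 − 189.5625)² / 189.5625 = 7.0521

7.052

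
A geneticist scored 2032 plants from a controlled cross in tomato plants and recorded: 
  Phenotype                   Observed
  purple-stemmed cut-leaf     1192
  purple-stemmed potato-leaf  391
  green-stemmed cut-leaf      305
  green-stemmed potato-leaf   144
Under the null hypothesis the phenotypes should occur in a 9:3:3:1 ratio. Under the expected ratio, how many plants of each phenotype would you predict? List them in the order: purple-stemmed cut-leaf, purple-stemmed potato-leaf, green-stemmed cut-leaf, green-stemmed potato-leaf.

1143, 381, 381, 127

Under the 9:3:3:1 hypothesis (Σ ratio = 16, N = 2032):
  purple-stemmed cut-leaf: 2032 × 9/16 = 1143
  purple-stemmed potato-leaf: 2032 × 3/16 = 381
  green-stemmed cut-leaf: 2032 × 3/16 = 381
  green-stemmed potato-leaf: 2032 × 1/16 = 127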